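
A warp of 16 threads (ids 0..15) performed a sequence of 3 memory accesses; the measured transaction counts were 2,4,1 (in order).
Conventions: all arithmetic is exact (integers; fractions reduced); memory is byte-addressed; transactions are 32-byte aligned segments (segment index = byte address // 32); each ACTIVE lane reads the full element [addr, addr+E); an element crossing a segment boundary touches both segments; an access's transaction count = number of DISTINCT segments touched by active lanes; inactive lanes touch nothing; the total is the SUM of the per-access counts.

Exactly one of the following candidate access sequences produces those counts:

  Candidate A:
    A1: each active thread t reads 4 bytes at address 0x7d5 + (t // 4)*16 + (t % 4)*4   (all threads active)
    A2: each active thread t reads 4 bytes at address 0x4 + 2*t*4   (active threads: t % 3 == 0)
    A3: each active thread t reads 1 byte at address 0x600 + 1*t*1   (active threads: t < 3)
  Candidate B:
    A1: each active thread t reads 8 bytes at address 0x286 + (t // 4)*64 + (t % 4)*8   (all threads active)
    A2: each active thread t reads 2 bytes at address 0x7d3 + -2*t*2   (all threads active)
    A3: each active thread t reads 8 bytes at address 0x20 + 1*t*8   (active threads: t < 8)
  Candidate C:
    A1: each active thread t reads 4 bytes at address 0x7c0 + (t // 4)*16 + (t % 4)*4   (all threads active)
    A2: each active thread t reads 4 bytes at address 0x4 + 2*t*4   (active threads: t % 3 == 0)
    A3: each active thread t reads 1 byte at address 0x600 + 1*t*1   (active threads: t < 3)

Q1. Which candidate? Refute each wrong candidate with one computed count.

A: A1 gives 3 transactions, not 2
B: A1 gives 8 transactions, not 2
C: all counts match (2,4,1)

Answer: C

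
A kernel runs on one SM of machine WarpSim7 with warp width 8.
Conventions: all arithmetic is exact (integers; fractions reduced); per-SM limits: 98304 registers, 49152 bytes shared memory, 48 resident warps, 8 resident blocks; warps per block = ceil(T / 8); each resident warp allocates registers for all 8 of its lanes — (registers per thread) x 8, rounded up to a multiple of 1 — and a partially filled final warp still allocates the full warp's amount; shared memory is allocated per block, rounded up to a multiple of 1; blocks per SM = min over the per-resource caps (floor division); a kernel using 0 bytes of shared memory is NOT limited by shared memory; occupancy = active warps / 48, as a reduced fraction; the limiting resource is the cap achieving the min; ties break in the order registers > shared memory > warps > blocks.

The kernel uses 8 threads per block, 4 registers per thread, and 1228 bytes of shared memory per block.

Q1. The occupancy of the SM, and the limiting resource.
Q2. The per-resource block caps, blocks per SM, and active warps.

Answer: occupancy 1/6, limited by blocks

registers: 3072 blocks
shared memory: 40 blocks
warps: 48 blocks
blocks: 8 blocks

Answer: 8 blocks, 8 active warps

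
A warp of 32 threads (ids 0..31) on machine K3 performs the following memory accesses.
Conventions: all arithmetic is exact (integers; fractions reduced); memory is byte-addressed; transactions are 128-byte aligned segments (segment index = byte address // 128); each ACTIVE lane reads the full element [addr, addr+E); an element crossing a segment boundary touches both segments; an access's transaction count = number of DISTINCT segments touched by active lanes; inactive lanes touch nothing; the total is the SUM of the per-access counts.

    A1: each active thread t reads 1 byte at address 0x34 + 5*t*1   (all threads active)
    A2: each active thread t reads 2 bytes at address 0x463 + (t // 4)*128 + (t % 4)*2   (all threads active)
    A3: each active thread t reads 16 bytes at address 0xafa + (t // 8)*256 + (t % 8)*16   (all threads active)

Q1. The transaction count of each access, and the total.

A1: 2 transactions
A2: 8 transactions
A3: 8 transactions

Answer: 2,8,8; total 18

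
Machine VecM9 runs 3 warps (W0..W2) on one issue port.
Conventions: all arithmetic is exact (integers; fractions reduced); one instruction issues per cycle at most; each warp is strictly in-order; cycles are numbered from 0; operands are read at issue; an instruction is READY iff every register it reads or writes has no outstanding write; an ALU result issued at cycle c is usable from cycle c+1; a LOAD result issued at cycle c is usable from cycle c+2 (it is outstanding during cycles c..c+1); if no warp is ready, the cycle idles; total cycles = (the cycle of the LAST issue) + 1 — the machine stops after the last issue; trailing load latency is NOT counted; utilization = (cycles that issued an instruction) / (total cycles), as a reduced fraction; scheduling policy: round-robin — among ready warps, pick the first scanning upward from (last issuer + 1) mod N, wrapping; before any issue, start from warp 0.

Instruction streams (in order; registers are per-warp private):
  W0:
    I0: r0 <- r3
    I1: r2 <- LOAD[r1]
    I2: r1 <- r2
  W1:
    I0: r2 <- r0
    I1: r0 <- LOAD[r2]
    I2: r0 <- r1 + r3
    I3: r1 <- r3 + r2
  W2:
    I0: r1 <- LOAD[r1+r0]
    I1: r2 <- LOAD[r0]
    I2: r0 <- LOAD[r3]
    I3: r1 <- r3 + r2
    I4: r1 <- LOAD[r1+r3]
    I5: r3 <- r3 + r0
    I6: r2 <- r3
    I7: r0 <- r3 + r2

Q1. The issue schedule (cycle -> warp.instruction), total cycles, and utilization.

cycle 0: W0.I0
cycle 1: W1.I0
cycle 2: W2.I0
cycle 3: W0.I1
cycle 4: W1.I1
cycle 5: W2.I1
cycle 6: W0.I2
cycle 7: W1.I2
cycle 8: W2.I2
cycle 9: W1.I3
cycle 10: W2.I3
cycle 11: W2.I4
cycle 12: W2.I5
cycle 13: W2.I6
cycle 14: W2.I7

Answer: 15 cycles, utilization 1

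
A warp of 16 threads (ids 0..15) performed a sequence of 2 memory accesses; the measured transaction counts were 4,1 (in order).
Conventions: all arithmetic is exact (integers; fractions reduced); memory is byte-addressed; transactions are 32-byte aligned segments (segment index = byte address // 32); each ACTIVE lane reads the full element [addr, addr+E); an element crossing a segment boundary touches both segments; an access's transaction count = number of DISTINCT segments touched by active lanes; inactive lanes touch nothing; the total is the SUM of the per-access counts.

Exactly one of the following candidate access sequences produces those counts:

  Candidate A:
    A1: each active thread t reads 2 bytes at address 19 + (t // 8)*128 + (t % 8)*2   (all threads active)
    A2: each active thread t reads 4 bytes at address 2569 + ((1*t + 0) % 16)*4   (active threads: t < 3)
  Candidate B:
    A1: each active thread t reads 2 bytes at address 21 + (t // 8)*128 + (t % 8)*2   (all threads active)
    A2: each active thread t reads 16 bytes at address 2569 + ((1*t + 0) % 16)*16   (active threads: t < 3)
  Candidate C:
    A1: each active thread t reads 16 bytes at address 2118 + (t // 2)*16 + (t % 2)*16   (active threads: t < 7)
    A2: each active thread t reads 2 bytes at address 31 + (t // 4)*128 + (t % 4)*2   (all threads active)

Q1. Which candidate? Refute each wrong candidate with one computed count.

B: A2 gives 2 transactions, not 1
C: A1 gives 3 transactions, not 4
A: all counts match (4,1)

Answer: A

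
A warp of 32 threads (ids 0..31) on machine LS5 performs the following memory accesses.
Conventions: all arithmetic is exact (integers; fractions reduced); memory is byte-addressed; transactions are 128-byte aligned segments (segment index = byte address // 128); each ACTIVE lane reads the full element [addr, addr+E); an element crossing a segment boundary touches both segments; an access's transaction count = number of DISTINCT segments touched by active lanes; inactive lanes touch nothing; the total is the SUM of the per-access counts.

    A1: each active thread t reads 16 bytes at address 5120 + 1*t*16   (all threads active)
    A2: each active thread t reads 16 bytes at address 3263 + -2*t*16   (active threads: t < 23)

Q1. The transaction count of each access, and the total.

A1: 4 transactions
A2: 7 transactions

Answer: 4,7; total 11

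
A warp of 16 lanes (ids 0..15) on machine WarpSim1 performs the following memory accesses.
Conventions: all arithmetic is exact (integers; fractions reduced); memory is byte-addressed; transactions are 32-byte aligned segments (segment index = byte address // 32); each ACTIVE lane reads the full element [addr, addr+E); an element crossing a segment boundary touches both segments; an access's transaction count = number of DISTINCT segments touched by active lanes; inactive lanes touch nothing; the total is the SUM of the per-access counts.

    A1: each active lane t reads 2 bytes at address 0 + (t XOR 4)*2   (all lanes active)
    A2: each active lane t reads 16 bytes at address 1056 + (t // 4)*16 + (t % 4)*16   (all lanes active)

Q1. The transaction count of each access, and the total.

A1: 1 transaction
A2: 4 transactions

Answer: 1,4; total 5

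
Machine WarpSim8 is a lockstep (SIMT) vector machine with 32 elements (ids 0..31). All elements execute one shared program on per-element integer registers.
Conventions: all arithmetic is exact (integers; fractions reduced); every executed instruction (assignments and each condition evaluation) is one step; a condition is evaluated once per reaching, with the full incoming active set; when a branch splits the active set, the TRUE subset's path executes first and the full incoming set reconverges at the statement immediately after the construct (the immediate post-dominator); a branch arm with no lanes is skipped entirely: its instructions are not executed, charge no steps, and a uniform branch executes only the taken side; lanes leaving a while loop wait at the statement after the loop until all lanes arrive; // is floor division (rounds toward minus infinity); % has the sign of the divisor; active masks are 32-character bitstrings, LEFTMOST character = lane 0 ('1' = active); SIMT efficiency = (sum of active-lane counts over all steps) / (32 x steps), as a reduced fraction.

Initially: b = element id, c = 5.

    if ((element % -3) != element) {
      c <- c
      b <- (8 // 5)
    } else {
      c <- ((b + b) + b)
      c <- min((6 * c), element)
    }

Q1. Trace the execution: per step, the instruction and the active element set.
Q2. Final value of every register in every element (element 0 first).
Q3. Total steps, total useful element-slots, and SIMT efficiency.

step 0: eval ((element % -3) != element) 11111111111111111111111111111111
step 1: c <- c                       01111111111111111111111111111111
step 2: b <- (8 // 5)                01111111111111111111111111111111
step 3: c <- ((b + b) + b)           10000000000000000000000000000000
step 4: c <- min((6 * c), element)   10000000000000000000000000000000

Answer: 5 steps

b: 0,1,1,1,1,1,1,1,1,1,1,1,1,1,1,1,1,1,1,1,1,1,1,1,1,1,1,1,1,1,1,1
c: 0,5,5,5,5,5,5,5,5,5,5,5,5,5,5,5,5,5,5,5,5,5,5,5,5,5,5,5,5,5,5,5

steps = 5; useful = 96; efficiency = 96/160 = 3/5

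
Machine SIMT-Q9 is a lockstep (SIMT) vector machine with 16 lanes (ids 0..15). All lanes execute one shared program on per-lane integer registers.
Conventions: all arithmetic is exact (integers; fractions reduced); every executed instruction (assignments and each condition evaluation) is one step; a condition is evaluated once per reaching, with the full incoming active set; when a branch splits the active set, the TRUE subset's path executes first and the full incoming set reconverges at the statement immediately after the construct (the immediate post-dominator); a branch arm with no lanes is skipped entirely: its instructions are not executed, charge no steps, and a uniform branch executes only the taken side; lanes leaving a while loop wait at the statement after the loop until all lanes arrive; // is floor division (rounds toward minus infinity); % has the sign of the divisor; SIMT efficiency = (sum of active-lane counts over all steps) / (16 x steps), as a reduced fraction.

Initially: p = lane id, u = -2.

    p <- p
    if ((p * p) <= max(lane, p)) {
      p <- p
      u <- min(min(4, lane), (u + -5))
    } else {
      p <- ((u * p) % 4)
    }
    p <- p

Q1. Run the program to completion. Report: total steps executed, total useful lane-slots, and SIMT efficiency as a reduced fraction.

Answer: 6 steps, 66 useful, 11/16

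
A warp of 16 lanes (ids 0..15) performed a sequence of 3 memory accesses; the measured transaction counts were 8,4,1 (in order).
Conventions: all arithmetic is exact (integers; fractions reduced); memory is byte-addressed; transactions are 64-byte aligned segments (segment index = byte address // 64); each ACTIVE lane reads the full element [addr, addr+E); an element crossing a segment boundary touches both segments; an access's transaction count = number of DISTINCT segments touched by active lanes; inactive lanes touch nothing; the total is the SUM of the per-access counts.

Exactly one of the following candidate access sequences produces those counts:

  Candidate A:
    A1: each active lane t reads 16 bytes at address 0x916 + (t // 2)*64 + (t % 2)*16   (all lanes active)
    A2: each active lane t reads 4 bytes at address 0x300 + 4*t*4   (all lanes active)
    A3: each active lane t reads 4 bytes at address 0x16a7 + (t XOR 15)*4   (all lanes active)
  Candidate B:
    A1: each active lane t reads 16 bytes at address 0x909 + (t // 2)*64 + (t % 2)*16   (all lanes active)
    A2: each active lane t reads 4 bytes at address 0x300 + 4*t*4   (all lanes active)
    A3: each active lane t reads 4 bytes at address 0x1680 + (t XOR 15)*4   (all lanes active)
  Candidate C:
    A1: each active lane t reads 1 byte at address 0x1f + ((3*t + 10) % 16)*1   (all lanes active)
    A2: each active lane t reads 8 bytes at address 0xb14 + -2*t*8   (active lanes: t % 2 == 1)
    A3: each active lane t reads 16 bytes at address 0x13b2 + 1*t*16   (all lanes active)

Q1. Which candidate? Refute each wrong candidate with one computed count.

A: A3 gives 2 transactions, not 1
C: A1 gives 1 transaction, not 8
B: all counts match (8,4,1)

Answer: B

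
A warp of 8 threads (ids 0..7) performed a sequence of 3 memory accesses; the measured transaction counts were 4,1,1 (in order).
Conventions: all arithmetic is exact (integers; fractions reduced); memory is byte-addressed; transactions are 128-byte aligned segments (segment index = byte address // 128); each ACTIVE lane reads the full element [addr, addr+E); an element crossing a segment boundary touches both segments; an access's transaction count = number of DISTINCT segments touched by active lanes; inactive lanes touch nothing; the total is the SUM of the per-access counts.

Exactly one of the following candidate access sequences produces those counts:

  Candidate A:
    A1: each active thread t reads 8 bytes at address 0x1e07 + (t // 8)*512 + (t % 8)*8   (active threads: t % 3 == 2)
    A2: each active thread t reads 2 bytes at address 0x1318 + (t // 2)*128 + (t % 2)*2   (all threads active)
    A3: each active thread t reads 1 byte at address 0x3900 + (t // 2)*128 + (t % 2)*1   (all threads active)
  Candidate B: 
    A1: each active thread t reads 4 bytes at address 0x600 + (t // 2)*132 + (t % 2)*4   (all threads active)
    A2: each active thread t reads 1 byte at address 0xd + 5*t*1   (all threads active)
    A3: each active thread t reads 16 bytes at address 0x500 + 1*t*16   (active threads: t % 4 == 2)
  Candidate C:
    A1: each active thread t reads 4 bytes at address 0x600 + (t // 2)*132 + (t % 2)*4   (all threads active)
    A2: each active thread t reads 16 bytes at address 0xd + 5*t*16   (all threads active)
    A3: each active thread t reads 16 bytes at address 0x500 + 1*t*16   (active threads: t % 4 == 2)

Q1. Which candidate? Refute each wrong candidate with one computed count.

A: A1 gives 1 transaction, not 4
C: A2 gives 5 transactions, not 1
B: all counts match (4,1,1)

Answer: B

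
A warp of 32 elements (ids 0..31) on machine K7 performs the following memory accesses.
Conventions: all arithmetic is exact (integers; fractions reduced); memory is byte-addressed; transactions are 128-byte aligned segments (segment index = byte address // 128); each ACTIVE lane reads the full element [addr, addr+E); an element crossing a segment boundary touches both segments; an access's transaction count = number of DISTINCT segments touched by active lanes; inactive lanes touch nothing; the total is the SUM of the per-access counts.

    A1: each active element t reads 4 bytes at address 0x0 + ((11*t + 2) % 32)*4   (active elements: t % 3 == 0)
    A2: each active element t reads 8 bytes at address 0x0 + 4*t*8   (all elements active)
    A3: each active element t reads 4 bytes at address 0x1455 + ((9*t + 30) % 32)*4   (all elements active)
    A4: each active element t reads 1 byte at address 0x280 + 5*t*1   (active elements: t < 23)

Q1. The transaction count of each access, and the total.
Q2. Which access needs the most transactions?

A1: 1 transaction
A2: 8 transactions
A3: 2 transactions
A4: 1 transaction

Answer: 1,8,2,1; total 12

Answer: A2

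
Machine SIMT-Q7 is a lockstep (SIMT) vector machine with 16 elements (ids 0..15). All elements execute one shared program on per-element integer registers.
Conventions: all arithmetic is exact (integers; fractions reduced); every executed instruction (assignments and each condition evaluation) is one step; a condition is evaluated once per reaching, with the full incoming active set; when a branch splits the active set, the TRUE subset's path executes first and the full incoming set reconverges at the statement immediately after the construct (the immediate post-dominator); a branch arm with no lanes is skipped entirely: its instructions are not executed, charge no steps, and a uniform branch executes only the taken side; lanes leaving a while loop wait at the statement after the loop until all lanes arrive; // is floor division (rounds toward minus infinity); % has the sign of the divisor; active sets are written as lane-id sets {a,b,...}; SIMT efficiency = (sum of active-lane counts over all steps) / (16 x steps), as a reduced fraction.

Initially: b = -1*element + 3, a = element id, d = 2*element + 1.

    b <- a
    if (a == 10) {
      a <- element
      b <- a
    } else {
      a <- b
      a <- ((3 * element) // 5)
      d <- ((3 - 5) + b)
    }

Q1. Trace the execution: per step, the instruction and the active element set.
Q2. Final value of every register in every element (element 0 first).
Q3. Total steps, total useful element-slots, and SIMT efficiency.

step 0: b <- a                       {0,1,2,3,4,5,6,7,8,9,10,11,12,13,14,15}
step 1: eval (a == 10)               {0,1,2,3,4,5,6,7,8,9,10,11,12,13,14,15}
step 2: a <- element                 {10}
step 3: b <- a                       {10}
step 4: a <- b                       {0,1,2,3,4,5,6,7,8,9,11,12,13,14,15}
step 5: a <- ((3 * element) // 5)    {0,1,2,3,4,5,6,7,8,9,11,12,13,14,15}
step 6: d <- ((3 - 5) + b)           {0,1,2,3,4,5,6,7,8,9,11,12,13,14,15}

Answer: 7 steps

b: 0,1,2,3,4,5,6,7,8,9,10,11,12,13,14,15
a: 0,0,1,1,2,3,3,4,4,5,10,6,7,7,8,9
d: -2,-1,0,1,2,3,4,5,6,7,21,9,10,11,12,13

steps = 7; useful = 79; efficiency = 79/112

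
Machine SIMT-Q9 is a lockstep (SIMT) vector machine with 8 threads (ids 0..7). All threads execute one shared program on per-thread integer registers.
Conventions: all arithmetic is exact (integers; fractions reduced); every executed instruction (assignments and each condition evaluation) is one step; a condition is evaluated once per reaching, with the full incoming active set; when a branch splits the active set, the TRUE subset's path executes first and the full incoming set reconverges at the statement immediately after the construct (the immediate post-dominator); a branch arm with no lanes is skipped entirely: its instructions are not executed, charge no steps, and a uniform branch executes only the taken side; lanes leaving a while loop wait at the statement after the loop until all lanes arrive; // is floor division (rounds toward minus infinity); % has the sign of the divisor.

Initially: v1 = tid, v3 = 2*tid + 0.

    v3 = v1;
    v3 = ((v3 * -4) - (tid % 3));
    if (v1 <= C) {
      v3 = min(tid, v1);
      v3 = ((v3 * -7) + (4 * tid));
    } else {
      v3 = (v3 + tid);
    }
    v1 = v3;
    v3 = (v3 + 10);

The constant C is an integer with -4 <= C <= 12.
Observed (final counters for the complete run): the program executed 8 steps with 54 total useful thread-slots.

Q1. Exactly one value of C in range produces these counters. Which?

Answer: C = 5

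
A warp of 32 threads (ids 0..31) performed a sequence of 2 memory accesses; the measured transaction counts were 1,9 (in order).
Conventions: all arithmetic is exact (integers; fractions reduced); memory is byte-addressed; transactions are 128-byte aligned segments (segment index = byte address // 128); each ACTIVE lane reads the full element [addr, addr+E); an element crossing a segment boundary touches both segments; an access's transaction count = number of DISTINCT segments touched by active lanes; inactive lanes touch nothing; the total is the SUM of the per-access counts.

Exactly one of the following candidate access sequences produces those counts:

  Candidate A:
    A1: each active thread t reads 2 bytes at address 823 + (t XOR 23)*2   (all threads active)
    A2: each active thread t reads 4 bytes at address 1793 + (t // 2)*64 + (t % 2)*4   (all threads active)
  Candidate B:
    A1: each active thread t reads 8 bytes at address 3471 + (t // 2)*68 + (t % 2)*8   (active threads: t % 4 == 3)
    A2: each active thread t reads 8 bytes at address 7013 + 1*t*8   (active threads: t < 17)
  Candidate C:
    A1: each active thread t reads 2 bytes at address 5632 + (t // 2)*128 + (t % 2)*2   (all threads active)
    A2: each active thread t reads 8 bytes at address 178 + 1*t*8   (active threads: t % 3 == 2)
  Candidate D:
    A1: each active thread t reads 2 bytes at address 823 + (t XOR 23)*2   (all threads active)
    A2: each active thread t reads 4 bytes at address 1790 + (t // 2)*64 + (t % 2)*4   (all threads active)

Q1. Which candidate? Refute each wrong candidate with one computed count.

A: A2 gives 8 transactions, not 9
B: A1 gives 9 transactions, not 1
C: A1 gives 16 transactions, not 1
D: all counts match (1,9)

Answer: D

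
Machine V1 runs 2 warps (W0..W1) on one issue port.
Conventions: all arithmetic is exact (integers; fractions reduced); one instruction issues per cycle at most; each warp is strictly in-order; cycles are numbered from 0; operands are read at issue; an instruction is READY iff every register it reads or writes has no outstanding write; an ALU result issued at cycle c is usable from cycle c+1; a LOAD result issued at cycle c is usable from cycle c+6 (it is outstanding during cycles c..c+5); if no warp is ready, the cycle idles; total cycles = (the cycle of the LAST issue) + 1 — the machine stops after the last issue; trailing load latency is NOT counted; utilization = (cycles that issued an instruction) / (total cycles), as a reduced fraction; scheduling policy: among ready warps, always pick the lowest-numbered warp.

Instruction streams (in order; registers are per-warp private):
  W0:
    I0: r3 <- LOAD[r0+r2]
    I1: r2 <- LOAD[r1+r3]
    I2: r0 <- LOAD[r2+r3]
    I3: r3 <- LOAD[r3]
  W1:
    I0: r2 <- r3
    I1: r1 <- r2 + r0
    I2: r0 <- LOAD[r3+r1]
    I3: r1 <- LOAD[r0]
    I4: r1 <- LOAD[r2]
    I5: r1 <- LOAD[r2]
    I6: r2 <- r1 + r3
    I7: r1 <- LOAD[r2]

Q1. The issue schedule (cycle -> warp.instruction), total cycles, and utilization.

cycle 0: W0.I0
cycle 1: W1.I0
cycle 2: W1.I1
cycle 3: W1.I2
cycle 4: idle
cycle 5: idle
cycle 6: W0.I1
cycle 7: idle
cycle 8: idle
cycle 9: W1.I3
cycle 10: idle
cycle 11: idle
cycle 12: W0.I2
cycle 13: W0.I3
cycle 14: idle
cycle 15: W1.I4
cycle 16: idle
cycle 17: idle
cycle 18: idle
cycle 19: idle
cycle 20: idle
cycle 21: W1.I5
cycle 22: idle
cycle 23: idle
cycle 24: idle
cycle 25: idle
cycle 26: idle
cycle 27: W1.I6
cycle 28: W1.I7

Answer: 29 cycles, utilization 12/29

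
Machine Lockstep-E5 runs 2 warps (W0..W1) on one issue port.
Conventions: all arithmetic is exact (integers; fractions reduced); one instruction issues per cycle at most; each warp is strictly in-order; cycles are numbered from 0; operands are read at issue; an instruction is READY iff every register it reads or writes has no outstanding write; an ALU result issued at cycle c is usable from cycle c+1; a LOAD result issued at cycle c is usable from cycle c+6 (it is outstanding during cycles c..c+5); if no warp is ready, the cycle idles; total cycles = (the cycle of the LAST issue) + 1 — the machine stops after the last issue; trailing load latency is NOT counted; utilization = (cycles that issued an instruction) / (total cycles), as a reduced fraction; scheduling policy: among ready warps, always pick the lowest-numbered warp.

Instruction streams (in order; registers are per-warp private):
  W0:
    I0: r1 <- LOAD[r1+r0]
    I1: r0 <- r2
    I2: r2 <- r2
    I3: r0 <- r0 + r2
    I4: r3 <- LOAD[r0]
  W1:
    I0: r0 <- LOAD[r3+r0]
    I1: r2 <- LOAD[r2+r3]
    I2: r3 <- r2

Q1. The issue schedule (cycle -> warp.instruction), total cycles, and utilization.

cycle 0: W0.I0
cycle 1: W0.I1
cycle 2: W0.I2
cycle 3: W0.I3
cycle 4: W0.I4
cycle 5: W1.I0
cycle 6: W1.I1
cycle 7: idle
cycle 8: idle
cycle 9: idle
cycle 10: idle
cycle 11: idle
cycle 12: W1.I2

Answer: 13 cycles, utilization 8/13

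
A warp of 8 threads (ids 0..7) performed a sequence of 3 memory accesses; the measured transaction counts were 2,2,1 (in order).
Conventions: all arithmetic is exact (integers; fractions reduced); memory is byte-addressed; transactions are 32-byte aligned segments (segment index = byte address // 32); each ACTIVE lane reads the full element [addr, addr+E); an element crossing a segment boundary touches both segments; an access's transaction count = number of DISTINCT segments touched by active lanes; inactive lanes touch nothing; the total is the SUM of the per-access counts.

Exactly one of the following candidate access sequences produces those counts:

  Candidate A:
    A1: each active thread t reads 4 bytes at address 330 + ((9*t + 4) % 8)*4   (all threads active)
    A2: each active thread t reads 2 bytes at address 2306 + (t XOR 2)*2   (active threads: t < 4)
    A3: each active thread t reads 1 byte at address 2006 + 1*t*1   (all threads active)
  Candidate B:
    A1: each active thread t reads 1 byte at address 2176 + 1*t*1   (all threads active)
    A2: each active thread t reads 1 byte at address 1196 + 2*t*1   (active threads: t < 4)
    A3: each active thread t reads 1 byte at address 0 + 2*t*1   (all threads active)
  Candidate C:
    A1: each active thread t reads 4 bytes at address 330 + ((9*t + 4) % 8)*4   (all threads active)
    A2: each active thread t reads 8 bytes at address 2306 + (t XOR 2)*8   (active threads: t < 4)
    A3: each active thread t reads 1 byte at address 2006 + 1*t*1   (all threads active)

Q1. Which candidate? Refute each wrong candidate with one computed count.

A: A2 gives 1 transaction, not 2
B: A1 gives 1 transaction, not 2
C: all counts match (2,2,1)

Answer: C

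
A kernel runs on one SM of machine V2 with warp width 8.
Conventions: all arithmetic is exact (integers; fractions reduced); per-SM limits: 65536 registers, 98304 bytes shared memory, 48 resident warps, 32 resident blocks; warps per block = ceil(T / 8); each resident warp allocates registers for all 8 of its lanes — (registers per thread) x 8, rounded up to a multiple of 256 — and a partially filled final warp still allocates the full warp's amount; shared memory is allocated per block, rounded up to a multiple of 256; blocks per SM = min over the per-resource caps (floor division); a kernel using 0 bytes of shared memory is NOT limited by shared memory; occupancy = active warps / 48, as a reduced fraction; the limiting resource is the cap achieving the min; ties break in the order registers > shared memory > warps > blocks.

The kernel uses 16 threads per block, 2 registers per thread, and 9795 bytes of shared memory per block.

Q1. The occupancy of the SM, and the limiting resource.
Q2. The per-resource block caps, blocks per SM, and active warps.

Answer: occupancy 3/8, limited by shared memory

registers: 128 blocks
shared memory: 9 blocks
warps: 24 blocks
blocks: 32 blocks

Answer: 9 blocks, 18 active warps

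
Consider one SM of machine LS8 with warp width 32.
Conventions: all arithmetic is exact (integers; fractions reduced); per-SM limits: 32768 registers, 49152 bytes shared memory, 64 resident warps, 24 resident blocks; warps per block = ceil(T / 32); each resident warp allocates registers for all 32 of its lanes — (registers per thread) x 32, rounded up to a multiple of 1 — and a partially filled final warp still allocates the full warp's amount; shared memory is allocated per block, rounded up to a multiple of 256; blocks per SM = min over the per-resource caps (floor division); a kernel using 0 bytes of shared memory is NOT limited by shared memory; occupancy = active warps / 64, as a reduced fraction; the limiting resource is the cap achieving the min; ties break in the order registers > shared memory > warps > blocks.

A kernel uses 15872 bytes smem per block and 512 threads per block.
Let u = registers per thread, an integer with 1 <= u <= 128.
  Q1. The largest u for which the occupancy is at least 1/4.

Answer: u = 64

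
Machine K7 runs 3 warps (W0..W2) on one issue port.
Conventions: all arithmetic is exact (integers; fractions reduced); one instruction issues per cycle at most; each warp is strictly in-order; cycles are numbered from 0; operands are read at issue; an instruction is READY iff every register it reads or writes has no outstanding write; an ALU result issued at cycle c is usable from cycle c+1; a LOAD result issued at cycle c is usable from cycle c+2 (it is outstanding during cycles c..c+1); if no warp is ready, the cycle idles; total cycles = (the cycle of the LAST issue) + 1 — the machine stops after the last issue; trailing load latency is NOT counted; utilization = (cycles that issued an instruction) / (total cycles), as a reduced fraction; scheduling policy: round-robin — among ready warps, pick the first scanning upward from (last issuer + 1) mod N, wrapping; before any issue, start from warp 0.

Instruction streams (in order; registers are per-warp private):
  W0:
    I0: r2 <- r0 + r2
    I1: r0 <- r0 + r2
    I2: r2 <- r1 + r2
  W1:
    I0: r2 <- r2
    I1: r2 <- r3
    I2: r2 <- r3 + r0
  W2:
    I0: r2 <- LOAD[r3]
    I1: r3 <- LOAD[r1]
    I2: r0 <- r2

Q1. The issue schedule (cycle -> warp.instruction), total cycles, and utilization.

cycle 0: W0.I0
cycle 1: W1.I0
cycle 2: W2.I0
cycle 3: W0.I1
cycle 4: W1.I1
cycle 5: W2.I1
cycle 6: W0.I2
cycle 7: W1.I2
cycle 8: W2.I2

Answer: 9 cycles, utilization 1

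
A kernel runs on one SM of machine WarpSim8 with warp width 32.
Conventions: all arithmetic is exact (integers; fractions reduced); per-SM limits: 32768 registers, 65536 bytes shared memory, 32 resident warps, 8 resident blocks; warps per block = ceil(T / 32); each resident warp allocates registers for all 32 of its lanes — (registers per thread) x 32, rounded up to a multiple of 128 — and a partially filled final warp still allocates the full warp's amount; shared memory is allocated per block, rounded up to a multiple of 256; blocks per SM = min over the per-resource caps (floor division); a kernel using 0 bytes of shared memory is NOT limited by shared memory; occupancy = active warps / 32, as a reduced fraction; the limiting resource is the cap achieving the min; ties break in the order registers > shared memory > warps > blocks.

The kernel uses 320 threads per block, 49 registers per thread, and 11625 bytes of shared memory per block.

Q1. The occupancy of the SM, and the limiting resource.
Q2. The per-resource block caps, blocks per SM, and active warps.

Answer: occupancy 5/16, limited by registers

registers: 1 block
shared memory: 5 blocks
warps: 3 blocks
blocks: 8 blocks

Answer: 1 block, 10 active warps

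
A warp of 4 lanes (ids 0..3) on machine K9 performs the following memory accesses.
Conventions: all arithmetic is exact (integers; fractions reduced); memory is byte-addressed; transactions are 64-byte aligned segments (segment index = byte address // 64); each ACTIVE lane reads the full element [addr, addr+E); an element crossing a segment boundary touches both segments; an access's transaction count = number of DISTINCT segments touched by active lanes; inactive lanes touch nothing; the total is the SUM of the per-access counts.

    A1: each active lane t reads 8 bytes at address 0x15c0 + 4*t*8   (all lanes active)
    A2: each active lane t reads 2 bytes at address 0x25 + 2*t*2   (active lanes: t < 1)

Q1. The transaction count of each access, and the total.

A1: 2 transactions
A2: 1 transaction

Answer: 2,1; total 3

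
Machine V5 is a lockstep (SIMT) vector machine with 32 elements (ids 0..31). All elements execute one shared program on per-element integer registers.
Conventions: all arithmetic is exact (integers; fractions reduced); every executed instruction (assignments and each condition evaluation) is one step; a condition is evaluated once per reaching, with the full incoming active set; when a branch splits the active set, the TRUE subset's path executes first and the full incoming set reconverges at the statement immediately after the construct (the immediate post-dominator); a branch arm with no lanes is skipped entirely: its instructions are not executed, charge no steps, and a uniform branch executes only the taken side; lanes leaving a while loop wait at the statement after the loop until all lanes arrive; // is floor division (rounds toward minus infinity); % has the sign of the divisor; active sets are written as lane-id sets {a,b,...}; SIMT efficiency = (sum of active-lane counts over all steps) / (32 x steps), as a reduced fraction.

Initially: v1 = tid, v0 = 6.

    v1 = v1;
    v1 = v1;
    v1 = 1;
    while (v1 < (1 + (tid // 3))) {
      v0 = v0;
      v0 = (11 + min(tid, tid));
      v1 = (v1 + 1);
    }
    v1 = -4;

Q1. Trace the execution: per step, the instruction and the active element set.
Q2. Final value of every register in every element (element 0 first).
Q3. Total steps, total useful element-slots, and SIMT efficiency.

step 0: v1 <- v1                     {0,1,2,3,4,5,6,7,8,9,10,11,12,13,14,15,16,17,18,19,20,21,22,23,24,25,26,27,28,29,30,31}
step 1: v1 <- v1                     {0,1,2,3,4,5,6,7,8,9,10,11,12,13,14,15,16,17,18,19,20,21,22,23,24,25,26,27,28,29,30,31}
step 2: v1 <- 1                      {0,1,2,3,4,5,6,7,8,9,10,11,12,13,14,15,16,17,18,19,20,21,22,23,24,25,26,27,28,29,30,31}
step 3: eval (v1 < (1 + (tid // 3))) {0,1,2,3,4,5,6,7,8,9,10,11,12,13,14,15,16,17,18,19,20,21,22,23,24,25,26,27,28,29,30,31}
step 4: v0 <- v0                     {3,4,5,6,7,8,9,10,11,12,13,14,15,16,17,18,19,20,21,22,23,24,25,26,27,28,29,30,31}
step 5: v0 <- (11 + min(tid, tid))   {3,4,5,6,7,8,9,10,11,12,13,14,15,16,17,18,19,20,21,22,23,24,25,26,27,28,29,30,31}
step 6: v1 <- (v1 + 1)               {3,4,5,6,7,8,9,10,11,12,13,14,15,16,17,18,19,20,21,22,23,24,25,26,27,28,29,30,31}
step 7: eval (v1 < (1 + (tid // 3))) {3,4,5,6,7,8,9,10,11,12,13,14,15,16,17,18,19,20,21,22,23,24,25,26,27,28,29,30,31}
step 8: v0 <- v0                     {6,7,8,9,10,11,12,13,14,15,16,17,18,19,20,21,22,23,24,25,26,27,28,29,30,31}
step 9: v0 <- (11 + min(tid, tid))   {6,7,8,9,10,11,12,13,14,15,16,17,18,19,20,21,22,23,24,25,26,27,28,29,30,31}
step 10: v1 <- (v1 + 1)               {6,7,8,9,10,11,12,13,14,15,16,17,18,19,20,21,22,23,24,25,26,27,28,29,30,31}
step 11: eval (v1 < (1 + (tid // 3))) {6,7,8,9,10,11,12,13,14,15,16,17,18,19,20,21,22,23,24,25,26,27,28,29,30,31}
step 12: v0 <- v0                     {9,10,11,12,13,14,15,16,17,18,19,20,21,22,23,24,25,26,27,28,29,30,31}
step 13: v0 <- (11 + min(tid, tid))   {9,10,11,12,13,14,15,16,17,18,19,20,21,22,23,24,25,26,27,28,29,30,31}
step 14: v1 <- (v1 + 1)               {9,10,11,12,13,14,15,16,17,18,19,20,21,22,23,24,25,26,27,28,29,30,31}
step 15: eval (v1 < (1 + (tid // 3))) {9,10,11,12,13,14,15,16,17,18,19,20,21,22,23,24,25,26,27,28,29,30,31}
step 16: v0 <- v0                     {12,13,14,15,16,17,18,19,20,21,22,23,24,25,26,27,28,29,30,31}
step 17: v0 <- (11 + min(tid, tid))   {12,13,14,15,16,17,18,19,20,21,22,23,24,25,26,27,28,29,30,31}
step 18: v1 <- (v1 + 1)               {12,13,14,15,16,17,18,19,20,21,22,23,24,25,26,27,28,29,30,31}
step 19: eval (v1 < (1 + (tid // 3))) {12,13,14,15,16,17,18,19,20,21,22,23,24,25,26,27,28,29,30,31}
step 20: v0 <- v0                     {15,16,17,18,19,20,21,22,23,24,25,26,27,28,29,30,31}
step 21: v0 <- (11 + min(tid, tid))   {15,16,17,18,19,20,21,22,23,24,25,26,27,28,29,30,31}
step 22: v1 <- (v1 + 1)               {15,16,17,18,19,20,21,22,23,24,25,26,27,28,29,30,31}
step 23: eval (v1 < (1 + (tid // 3))) {15,16,17,18,19,20,21,22,23,24,25,26,27,28,29,30,31}
step 24: v0 <- v0                     {18,19,20,21,22,23,24,25,26,27,28,29,30,31}
step 25: v0 <- (11 + min(tid, tid))   {18,19,20,21,22,23,24,25,26,27,28,29,30,31}
step 26: v1 <- (v1 + 1)               {18,19,20,21,22,23,24,25,26,27,28,29,30,31}
step 27: eval (v1 < (1 + (tid // 3))) {18,19,20,21,22,23,24,25,26,27,28,29,30,31}
step 28: v0 <- v0                     {21,22,23,24,25,26,27,28,29,30,31}
step 29: v0 <- (11 + min(tid, tid))   {21,22,23,24,25,26,27,28,29,30,31}
step 30: v1 <- (v1 + 1)               {21,22,23,24,25,26,27,28,29,30,31}
step 31: eval (v1 < (1 + (tid // 3))) {21,22,23,24,25,26,27,28,29,30,31}
step 32: v0 <- v0                     {24,25,26,27,28,29,30,31}
step 33: v0 <- (11 + min(tid, tid))   {24,25,26,27,28,29,30,31}
step 34: v1 <- (v1 + 1)               {24,25,26,27,28,29,30,31}
step 35: eval (v1 < (1 + (tid // 3))) {24,25,26,27,28,29,30,31}
step 36: v0 <- v0                     {27,28,29,30,31}
step 37: v0 <- (11 + min(tid, tid))   {27,28,29,30,31}
step 38: v1 <- (v1 + 1)               {27,28,29,30,31}
step 39: eval (v1 < (1 + (tid // 3))) {27,28,29,30,31}
step 40: v0 <- v0                     {30,31}
step 41: v0 <- (11 + min(tid, tid))   {30,31}
step 42: v1 <- (v1 + 1)               {30,31}
step 43: eval (v1 < (1 + (tid // 3))) {30,31}
step 44: v1 <- -4                     {0,1,2,3,4,5,6,7,8,9,10,11,12,13,14,15,16,17,18,19,20,21,22,23,24,25,26,27,28,29,30,31}

Answer: 45 steps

v1: -4,-4,-4,-4,-4,-4,-4,-4,-4,-4,-4,-4,-4,-4,-4,-4,-4,-4,-4,-4,-4,-4,-4,-4,-4,-4,-4,-4,-4,-4,-4,-4
v0: 6,6,6,14,15,16,17,18,19,20,21,22,23,24,25,26,27,28,29,30,31,32,33,34,35,36,37,38,39,40,41,42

steps = 45; useful = 780; efficiency = 780/1440 = 13/24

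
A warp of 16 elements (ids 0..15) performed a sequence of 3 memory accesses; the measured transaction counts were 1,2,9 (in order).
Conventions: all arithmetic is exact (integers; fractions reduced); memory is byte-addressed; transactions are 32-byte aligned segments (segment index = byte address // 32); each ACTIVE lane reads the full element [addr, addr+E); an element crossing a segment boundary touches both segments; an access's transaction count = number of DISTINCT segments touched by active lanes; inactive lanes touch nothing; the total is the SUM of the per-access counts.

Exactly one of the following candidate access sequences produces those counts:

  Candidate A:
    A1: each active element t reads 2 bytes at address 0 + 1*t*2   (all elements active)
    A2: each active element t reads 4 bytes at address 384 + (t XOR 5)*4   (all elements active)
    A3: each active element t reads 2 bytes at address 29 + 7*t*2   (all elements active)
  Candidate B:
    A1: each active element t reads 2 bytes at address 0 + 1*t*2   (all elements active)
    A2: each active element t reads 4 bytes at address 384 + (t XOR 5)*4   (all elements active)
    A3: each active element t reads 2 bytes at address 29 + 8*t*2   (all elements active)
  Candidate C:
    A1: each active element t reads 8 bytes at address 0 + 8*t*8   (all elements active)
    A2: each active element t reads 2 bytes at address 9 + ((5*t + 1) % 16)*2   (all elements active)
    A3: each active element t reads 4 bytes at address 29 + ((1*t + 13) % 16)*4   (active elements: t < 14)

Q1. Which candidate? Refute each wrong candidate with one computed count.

A: A3 gives 8 transactions, not 9
C: A1 gives 16 transactions, not 1
B: all counts match (1,2,9)

Answer: B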